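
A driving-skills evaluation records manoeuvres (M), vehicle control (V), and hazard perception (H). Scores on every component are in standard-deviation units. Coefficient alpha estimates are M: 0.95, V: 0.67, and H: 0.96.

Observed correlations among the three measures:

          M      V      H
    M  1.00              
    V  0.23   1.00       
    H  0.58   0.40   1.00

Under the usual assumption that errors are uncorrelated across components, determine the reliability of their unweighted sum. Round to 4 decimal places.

Var(M+V+H) = 3 + 2·[0.23 + 0.58 + 0.40] = 3 + 2.42 = 5.42.
Under uncorrelated errors the observed covariances equal the true-score covariances, so only the own-variance terms attenuate.
True-score variance = [0.95 + 0.67 + 0.96] + 2.42 = 2.58 + 2.42 = 5.
Reliability = 5 / 5.42 = 0.9225.

0.9225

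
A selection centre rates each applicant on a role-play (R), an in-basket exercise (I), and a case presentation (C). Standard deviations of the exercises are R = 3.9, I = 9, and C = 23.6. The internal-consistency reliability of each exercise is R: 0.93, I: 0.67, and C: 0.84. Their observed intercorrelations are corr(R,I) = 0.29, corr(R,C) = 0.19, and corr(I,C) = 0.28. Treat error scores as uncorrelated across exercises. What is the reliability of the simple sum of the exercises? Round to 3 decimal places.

0.859

Var(R+I+C) = 3.9² + 9² + 23.6² + 2·[3.9·9·0.29 + 3.9·23.6·0.19 + 9·23.6·0.28] = 653.17 + 174.277 = 827.447.
Under uncorrelated errors the observed covariances equal the true-score covariances, so only the own-variance terms attenuate.
True-score variance = [3.9²·0.93 + 9²·0.67 + 23.6²·0.84] + 174.277 = 536.262 + 174.277 = 710.539.
Reliability = 710.539 / 827.447 = 0.859.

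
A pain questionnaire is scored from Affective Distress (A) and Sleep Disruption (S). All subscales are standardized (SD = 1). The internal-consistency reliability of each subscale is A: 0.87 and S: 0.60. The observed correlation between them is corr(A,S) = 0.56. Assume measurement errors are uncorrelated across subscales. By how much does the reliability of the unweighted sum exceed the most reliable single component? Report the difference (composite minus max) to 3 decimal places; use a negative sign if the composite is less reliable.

Var(sum) = 2 + 1.12 = 3.12; true-score variance = 1.47 + 1.12 = 2.59; composite reliability = 0.8301.
Max component reliability = 0.8700.
Difference = 0.8301 − 0.8700 = -0.040.

-0.040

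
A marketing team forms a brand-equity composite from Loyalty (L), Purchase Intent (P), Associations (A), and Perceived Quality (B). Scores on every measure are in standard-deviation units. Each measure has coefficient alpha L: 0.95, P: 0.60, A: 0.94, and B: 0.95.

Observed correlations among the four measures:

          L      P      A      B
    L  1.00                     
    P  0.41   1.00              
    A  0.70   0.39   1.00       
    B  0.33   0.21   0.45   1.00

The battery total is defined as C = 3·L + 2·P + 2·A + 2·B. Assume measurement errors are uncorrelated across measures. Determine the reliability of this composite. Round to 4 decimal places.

Var(C) = 3² + 2² + 2² + 2² + 2·[6·0.41 + 6·0.70 + 6·0.33 + 4·0.39 + 4·0.21 + 4·0.45] = 21 + 25.68 = 46.68.
Because errors are independent across components, Cov(Tᵢ,Tⱼ) = Cov(Xᵢ,Xⱼ); the off-diagonal part of the true-score variance is the same as above.
True-score variance = [3²·0.95 + 2²·0.60 + 2²·0.94 + 2²·0.95] + 25.68 = 18.51 + 25.68 = 44.19.
Reliability = 44.19 / 46.68 = 0.9467.

0.9467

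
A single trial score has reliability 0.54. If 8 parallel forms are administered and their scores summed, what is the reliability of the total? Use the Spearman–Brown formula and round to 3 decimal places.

ρ_k = kρ / (1 + (k−1)ρ) = 8·0.54 / (1 + 7·0.54) = 4.320 / 4.780 = 0.904.

0.904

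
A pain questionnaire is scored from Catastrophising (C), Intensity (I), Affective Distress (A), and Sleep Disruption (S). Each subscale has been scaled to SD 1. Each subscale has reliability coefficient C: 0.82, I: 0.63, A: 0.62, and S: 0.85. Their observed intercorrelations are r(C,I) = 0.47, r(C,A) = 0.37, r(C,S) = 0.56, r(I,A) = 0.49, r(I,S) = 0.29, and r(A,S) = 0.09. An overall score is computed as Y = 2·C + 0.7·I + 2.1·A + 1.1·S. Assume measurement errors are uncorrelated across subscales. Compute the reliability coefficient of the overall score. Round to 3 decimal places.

Var(Y) = 2² + 0.7² + 2.1² + 1.1² + 2·[1.4·0.47 + 4.2·0.37 + 2.2·0.56 + 1.47·0.49 + 0.77·0.29 + 2.31·0.09] = 10.11 + 9.191 = 19.301.
Under uncorrelated errors the observed covariances equal the true-score covariances, so only the own-variance terms attenuate.
True-score variance = [2²·0.82 + 0.7²·0.63 + 2.1²·0.62 + 1.1²·0.85] + 9.191 = 7.3514 + 9.191 = 16.5424.
Reliability = 16.5424 / 19.301 = 0.857.

0.857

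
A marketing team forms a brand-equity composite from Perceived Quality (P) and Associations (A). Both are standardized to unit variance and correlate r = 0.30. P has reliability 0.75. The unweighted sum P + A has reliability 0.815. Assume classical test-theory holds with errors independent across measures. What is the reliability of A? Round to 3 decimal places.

Var(P+A) = 2 + 2·0.30 = 2.600.
True-score variance = ρ_P + ρ_A + 2·0.30, so 0.815 = (0.75 + ρ_A + 0.60) / 2.600.
ρ_A = 0.815·2.600 − 0.75 − 0.60 = 0.769.

0.769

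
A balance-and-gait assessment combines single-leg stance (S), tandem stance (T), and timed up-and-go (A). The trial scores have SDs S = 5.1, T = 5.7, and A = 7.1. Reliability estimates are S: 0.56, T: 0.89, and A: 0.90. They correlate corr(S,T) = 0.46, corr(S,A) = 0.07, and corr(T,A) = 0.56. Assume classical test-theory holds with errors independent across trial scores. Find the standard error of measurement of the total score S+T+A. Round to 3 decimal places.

4.479

Var(total) = 108.91 + 77.1402 = 186.05.
True-score variance = 88.8507 + 77.1402 = 165.991, so reliability = 0.8922.
Error variance = 186.05 − 165.991 = 20.0593; SEM = √20.0593 = 4.479.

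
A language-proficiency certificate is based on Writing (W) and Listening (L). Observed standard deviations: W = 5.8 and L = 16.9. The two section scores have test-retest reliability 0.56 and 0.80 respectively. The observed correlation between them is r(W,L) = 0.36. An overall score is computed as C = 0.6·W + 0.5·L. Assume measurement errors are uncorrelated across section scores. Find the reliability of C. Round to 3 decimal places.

0.813

Var(C) = 0.6²·5.8² + 0.5²·16.9² + 2·[0.3·5.8·16.9·0.36] = 83.5129 + 21.1723 = 104.685.
Because errors are independent across components, Cov(Tᵢ,Tⱼ) = Cov(Xᵢ,Xⱼ); the off-diagonal part of the true-score variance is the same as above.
True-score variance = [0.6²·5.8²·0.56 + 0.5²·16.9²·0.80] + 21.1723 = 63.9038 + 21.1723 = 85.0761.
Reliability = 85.0761 / 104.685 = 0.813.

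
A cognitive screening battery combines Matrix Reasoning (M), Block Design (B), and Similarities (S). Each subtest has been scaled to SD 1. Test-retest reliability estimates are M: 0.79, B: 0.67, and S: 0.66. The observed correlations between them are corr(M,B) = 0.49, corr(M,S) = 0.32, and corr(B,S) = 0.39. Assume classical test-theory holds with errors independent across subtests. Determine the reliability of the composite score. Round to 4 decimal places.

0.8370

Var(M+B+S) = 3 + 2·[0.49 + 0.32 + 0.39] = 3 + 2.4 = 5.4.
Because errors are independent across components, Cov(Tᵢ,Tⱼ) = Cov(Xᵢ,Xⱼ); the off-diagonal part of the true-score variance is the same as above.
True-score variance = [0.79 + 0.67 + 0.66] + 2.4 = 2.12 + 2.4 = 4.52.
Reliability = 4.52 / 5.4 = 0.8370.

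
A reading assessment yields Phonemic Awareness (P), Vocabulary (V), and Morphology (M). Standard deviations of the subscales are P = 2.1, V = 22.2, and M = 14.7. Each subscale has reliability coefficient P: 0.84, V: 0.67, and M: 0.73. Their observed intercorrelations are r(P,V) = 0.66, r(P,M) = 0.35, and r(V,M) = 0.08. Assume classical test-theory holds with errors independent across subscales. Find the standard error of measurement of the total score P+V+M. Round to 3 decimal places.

Var(total) = 713.34 + 135.362 = 848.702.
True-score variance = 491.653 + 135.362 = 627.015, so reliability = 0.7388.
Error variance = 848.702 − 627.015 = 221.687; SEM = √221.687 = 14.889.

14.889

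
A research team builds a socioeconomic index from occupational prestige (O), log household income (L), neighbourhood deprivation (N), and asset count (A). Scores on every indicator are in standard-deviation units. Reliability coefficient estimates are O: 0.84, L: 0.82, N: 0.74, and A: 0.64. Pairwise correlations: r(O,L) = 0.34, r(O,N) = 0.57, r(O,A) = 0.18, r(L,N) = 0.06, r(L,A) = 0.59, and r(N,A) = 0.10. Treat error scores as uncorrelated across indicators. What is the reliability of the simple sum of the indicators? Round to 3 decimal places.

0.875

Var(O+L+N+A) = 4 + 2·[0.34 + 0.57 + 0.18 + 0.06 + 0.59 + 0.10] = 4 + 3.68 = 7.68.
With uncorrelated errors the cross-covariances are all true-score covariance, so they carry over unchanged; only the diagonal terms shrink to ρᵢσᵢ².
True-score variance = [0.84 + 0.82 + 0.74 + 0.64] + 3.68 = 3.04 + 3.68 = 6.72.
Reliability = 6.72 / 7.68 = 0.875.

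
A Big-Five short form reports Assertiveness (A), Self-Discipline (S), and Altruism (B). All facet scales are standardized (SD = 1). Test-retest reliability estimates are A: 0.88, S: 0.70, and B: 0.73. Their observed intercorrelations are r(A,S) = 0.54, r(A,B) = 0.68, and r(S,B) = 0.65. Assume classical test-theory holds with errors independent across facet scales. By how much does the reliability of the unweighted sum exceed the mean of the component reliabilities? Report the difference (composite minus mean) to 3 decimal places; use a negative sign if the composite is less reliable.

0.128

Var(sum) = 3 + 3.74 = 6.74; true-score variance = 2.31 + 3.74 = 6.05; composite reliability = 0.8976.
Mean component reliability = 0.7700.
Difference = 0.8976 − 0.7700 = 0.128.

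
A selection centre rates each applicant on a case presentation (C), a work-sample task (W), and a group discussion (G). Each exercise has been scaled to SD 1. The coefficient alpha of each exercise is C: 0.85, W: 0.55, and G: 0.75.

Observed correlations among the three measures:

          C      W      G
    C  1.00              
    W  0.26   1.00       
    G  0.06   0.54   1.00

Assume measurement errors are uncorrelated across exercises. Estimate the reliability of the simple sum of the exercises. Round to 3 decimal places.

Var(C+W+G) = 3 + 2·[0.26 + 0.06 + 0.54] = 3 + 1.72 = 4.72.
Under uncorrelated errors the observed covariances equal the true-score covariances, so only the own-variance terms attenuate.
True-score variance = [0.85 + 0.55 + 0.75] + 1.72 = 2.15 + 1.72 = 3.87.
Reliability = 3.87 / 4.72 = 0.820.

0.820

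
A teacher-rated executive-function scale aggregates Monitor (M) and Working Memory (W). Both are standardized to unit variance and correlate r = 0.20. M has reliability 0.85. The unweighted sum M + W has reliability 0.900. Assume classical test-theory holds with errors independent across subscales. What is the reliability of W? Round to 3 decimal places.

0.910

Var(M+W) = 2 + 2·0.20 = 2.400.
True-score variance = ρ_M + ρ_W + 2·0.20, so 0.900 = (0.85 + ρ_W + 0.40) / 2.400.
ρ_W = 0.900·2.400 − 0.85 − 0.40 = 0.910.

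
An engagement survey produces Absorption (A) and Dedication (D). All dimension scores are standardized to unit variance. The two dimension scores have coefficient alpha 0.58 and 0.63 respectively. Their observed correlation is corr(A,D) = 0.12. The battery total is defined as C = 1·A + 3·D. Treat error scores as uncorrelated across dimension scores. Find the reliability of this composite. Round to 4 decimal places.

0.6502

Var(C) = 1 + 3² + 2·[3·0.12] = 10 + 0.72 = 10.72.
Under uncorrelated errors the observed covariances equal the true-score covariances, so only the own-variance terms attenuate.
True-score variance = [0.58 + 3²·0.63] + 0.72 = 6.25 + 0.72 = 6.97.
Reliability = 6.97 / 10.72 = 0.6502.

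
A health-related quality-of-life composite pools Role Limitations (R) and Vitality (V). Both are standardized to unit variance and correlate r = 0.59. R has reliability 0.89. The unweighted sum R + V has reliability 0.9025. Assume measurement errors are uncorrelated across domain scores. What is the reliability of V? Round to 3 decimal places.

0.800

Var(R+V) = 2 + 2·0.59 = 3.180.
True-score variance = ρ_R + ρ_V + 2·0.59, so 0.9025 = (0.89 + ρ_V + 1.18) / 3.180.
ρ_V = 0.9025·3.180 − 0.89 − 1.18 = 0.800.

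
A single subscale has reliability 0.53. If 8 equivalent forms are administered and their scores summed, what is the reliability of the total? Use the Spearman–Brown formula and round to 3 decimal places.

ρ_k = kρ / (1 + (k−1)ρ) = 8·0.53 / (1 + 7·0.53) = 4.240 / 4.710 = 0.900.

0.900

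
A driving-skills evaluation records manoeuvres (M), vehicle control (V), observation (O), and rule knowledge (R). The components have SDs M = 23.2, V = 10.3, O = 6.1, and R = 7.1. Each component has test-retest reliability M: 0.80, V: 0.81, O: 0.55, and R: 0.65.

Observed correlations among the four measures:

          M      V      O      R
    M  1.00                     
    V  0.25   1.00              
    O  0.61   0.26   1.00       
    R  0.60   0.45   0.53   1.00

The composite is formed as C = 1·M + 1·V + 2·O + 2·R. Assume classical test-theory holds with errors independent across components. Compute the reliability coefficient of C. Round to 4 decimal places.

Var(C) = 23.2² + 10.3² + 2²·6.1² + 2²·7.1² + 2·[23.2·10.3·0.25 + 2·23.2·6.1·0.61 + 2·23.2·7.1·0.60 + 2·10.3·6.1·0.26 + 2·10.3·7.1·0.45 + 4·6.1·7.1·0.53] = 994.81 + 1240.73 = 2235.54.
Because errors are independent across components, Cov(Tᵢ,Tⱼ) = Cov(Xᵢ,Xⱼ); the off-diagonal part of the true-score variance is the same as above.
True-score variance = [23.2²·0.80 + 10.3²·0.81 + 2²·6.1²·0.55 + 2²·7.1²·0.65] + 1240.73 = 729.453 + 1240.73 = 1970.18.
Reliability = 1970.18 / 2235.54 = 0.8813.

0.8813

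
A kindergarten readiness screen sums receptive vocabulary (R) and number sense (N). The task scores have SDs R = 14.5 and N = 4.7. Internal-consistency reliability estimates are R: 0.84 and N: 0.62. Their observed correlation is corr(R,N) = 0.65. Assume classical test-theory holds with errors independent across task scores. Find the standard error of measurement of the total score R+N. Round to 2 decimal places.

Var(total) = 232.34 + 88.595 = 320.935.
True-score variance = 190.306 + 88.595 = 278.901, so reliability = 0.8690.
Error variance = 320.935 − 278.901 = 42.0342; SEM = √42.0342 = 6.48.

6.48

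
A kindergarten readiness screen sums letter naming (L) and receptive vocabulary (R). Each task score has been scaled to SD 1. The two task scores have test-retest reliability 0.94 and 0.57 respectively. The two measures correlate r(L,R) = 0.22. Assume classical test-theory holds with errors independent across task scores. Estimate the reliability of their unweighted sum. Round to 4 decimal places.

0.7992

Var(L+R) = 2 + 2·[0.22] = 2 + 0.44 = 2.44.
Under uncorrelated errors the observed covariances equal the true-score covariances, so only the own-variance terms attenuate.
True-score variance = [0.94 + 0.57] + 0.44 = 1.51 + 0.44 = 1.95.
Reliability = 1.95 / 2.44 = 0.7992.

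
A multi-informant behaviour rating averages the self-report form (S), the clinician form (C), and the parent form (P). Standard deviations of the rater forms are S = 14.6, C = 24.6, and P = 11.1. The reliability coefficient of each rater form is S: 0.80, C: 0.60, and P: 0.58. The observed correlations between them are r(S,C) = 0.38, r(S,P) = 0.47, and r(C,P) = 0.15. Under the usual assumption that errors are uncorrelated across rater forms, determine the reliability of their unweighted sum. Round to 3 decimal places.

0.768

Var(S+C+P) = 14.6² + 24.6² + 11.1² + 2·[14.6·24.6·0.38 + 14.6·11.1·0.47 + 24.6·11.1·0.15] = 941.53 + 507.216 = 1448.75.
Because errors are independent across components, Cov(Tᵢ,Tⱼ) = Cov(Xᵢ,Xⱼ); the off-diagonal part of the true-score variance is the same as above.
True-score variance = [14.6²·0.80 + 24.6²·0.60 + 11.1²·0.58] + 507.216 = 605.086 + 507.216 = 1112.3.
Reliability = 1112.3 / 1448.75 = 0.768.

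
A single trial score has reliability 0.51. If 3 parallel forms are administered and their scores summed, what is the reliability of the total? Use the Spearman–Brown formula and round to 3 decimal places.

ρ_k = kρ / (1 + (k−1)ρ) = 3·0.51 / (1 + 2·0.51) = 1.530 / 2.020 = 0.757.

0.757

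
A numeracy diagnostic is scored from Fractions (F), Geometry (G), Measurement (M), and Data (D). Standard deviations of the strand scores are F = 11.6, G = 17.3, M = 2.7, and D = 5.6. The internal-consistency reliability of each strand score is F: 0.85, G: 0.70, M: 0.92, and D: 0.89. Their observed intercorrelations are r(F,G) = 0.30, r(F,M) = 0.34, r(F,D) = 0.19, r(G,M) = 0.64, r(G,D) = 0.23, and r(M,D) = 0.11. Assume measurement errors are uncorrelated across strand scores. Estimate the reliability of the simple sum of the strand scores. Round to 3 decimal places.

Var(F+G+M+D) = 11.6² + 17.3² + 2.7² + 5.6² + 2·[11.6·17.3·0.30 + 11.6·2.7·0.34 + 11.6·5.6·0.19 + 17.3·2.7·0.64 + 17.3·5.6·0.23 + 2.7·5.6·0.11] = 472.5 + 274.07 = 746.57.
With uncorrelated errors the cross-covariances are all true-score covariance, so they carry over unchanged; only the diagonal terms shrink to ρᵢσᵢ².
True-score variance = [11.6²·0.85 + 17.3²·0.70 + 2.7²·0.92 + 5.6²·0.89] + 274.07 = 358.496 + 274.07 = 632.567.
Reliability = 632.567 / 746.57 = 0.847.

0.847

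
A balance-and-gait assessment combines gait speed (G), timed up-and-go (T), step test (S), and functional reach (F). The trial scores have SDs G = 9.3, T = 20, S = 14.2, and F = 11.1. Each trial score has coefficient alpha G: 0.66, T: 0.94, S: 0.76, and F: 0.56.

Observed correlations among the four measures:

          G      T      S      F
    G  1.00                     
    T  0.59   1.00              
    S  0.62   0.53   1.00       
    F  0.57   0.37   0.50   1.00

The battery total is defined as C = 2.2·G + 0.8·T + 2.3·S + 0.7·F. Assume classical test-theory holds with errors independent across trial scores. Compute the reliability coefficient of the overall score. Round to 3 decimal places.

0.893

Var(C) = 2.2²·9.3² + 0.8²·20² + 2.3²·14.2² + 0.7²·11.1² + 2·[1.76·9.3·20·0.59 + 5.06·9.3·14.2·0.62 + 1.54·9.3·11.1·0.57 + 1.84·20·14.2·0.53 + 0.56·20·11.1·0.37 + 1.61·14.2·11.1·0.50] = 1801.66 + 2295.79 = 4097.45.
With uncorrelated errors the cross-covariances are all true-score covariance, so they carry over unchanged; only the diagonal terms shrink to ρᵢσᵢ².
True-score variance = [2.2²·9.3²·0.66 + 0.8²·20²·0.94 + 2.3²·14.2²·0.76 + 0.7²·11.1²·0.56] + 2295.79 = 1361.41 + 2295.79 = 3657.2.
Reliability = 3657.2 / 4097.45 = 0.893.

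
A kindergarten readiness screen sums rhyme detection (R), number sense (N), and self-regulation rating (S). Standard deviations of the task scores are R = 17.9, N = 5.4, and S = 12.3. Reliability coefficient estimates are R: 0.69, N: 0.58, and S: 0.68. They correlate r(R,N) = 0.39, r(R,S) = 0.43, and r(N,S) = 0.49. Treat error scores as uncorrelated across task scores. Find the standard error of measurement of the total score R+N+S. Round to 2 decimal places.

Var(total) = 500.86 + 329.833 = 830.693.
True-score variance = 340.873 + 329.833 = 670.705, so reliability = 0.8074.
Error variance = 830.693 − 670.705 = 159.987; SEM = √159.987 = 12.65.

12.65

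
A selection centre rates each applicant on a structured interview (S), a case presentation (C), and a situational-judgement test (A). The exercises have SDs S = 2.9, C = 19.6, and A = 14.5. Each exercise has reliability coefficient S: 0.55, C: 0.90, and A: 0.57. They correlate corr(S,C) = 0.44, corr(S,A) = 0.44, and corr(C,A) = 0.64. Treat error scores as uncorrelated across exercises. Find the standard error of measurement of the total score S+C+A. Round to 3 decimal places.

Var(total) = 602.82 + 450.799 = 1053.62.
True-score variance = 470.212 + 450.799 = 921.011, so reliability = 0.8741.
Error variance = 1053.62 − 921.011 = 132.608; SEM = √132.608 = 11.516.

11.516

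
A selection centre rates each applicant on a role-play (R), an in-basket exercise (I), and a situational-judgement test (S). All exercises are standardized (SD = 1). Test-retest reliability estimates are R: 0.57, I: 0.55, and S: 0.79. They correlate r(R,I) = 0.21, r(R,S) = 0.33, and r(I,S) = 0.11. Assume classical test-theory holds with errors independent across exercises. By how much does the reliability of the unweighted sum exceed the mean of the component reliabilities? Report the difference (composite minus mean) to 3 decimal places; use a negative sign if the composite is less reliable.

0.110

Var(sum) = 3 + 1.3 = 4.3; true-score variance = 1.91 + 1.3 = 3.21; composite reliability = 0.7465.
Mean component reliability = 0.6367.
Difference = 0.7465 − 0.6367 = 0.110.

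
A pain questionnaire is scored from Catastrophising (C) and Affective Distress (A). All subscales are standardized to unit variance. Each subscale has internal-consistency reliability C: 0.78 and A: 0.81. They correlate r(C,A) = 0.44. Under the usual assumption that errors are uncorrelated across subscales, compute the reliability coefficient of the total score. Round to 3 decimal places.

0.858

Var(C+A) = 2 + 2·[0.44] = 2 + 0.88 = 2.88.
Because errors are independent across components, Cov(Tᵢ,Tⱼ) = Cov(Xᵢ,Xⱼ); the off-diagonal part of the true-score variance is the same as above.
True-score variance = [0.78 + 0.81] + 0.88 = 1.59 + 0.88 = 2.47.
Reliability = 2.47 / 2.88 = 0.858.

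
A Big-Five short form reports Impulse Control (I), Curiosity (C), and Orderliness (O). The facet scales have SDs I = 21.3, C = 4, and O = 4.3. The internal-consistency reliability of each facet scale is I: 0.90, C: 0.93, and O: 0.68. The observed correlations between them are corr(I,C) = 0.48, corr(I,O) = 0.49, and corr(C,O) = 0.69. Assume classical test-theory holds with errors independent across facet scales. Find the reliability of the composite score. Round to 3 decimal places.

0.923

Var(I+C+O) = 21.3² + 4² + 4.3² + 2·[21.3·4·0.48 + 21.3·4.3·0.49 + 4·4.3·0.69] = 488.18 + 195.286 = 683.466.
With uncorrelated errors the cross-covariances are all true-score covariance, so they carry over unchanged; only the diagonal terms shrink to ρᵢσᵢ².
True-score variance = [21.3²·0.90 + 4²·0.93 + 4.3²·0.68] + 195.286 = 435.774 + 195.286 = 631.06.
Reliability = 631.06 / 683.466 = 0.923.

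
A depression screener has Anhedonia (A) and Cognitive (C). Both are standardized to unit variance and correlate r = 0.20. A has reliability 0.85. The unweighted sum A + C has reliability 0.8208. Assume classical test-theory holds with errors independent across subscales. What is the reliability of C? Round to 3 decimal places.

0.720

Var(A+C) = 2 + 2·0.20 = 2.400.
True-score variance = ρ_A + ρ_C + 2·0.20, so 0.8208 = (0.85 + ρ_C + 0.40) / 2.400.
ρ_C = 0.8208·2.400 − 0.85 − 0.40 = 0.720.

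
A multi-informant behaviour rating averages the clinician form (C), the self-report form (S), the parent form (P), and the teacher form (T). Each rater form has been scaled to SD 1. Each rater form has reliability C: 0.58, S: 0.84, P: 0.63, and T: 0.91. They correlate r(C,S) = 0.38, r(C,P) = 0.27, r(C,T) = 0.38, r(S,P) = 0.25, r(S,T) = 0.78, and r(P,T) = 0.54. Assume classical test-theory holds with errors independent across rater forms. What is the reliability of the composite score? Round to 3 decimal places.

0.887

Var(C+S+P+T) = 4 + 2·[0.38 + 0.27 + 0.38 + 0.25 + 0.78 + 0.54] = 4 + 5.2 = 9.2.
Under uncorrelated errors the observed covariances equal the true-score covariances, so only the own-variance terms attenuate.
True-score variance = [0.58 + 0.84 + 0.63 + 0.91] + 5.2 = 2.96 + 5.2 = 8.16.
Reliability = 8.16 / 9.2 = 0.887.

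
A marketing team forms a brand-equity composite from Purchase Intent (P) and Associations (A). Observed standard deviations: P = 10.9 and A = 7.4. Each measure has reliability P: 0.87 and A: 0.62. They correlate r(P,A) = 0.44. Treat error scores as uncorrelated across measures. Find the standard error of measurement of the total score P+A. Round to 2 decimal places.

Var(total) = 173.57 + 70.9808 = 244.551.
True-score variance = 137.316 + 70.9808 = 208.297, so reliability = 0.8518.
Error variance = 244.551 − 208.297 = 36.2541; SEM = √36.2541 = 6.02.

6.02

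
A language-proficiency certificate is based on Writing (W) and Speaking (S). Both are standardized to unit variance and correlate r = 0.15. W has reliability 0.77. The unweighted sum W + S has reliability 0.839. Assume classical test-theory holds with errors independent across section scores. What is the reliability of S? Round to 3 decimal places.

Var(W+S) = 2 + 2·0.15 = 2.300.
True-score variance = ρ_W + ρ_S + 2·0.15, so 0.839 = (0.77 + ρ_S + 0.30) / 2.300.
ρ_S = 0.839·2.300 − 0.77 − 0.30 = 0.860.

0.860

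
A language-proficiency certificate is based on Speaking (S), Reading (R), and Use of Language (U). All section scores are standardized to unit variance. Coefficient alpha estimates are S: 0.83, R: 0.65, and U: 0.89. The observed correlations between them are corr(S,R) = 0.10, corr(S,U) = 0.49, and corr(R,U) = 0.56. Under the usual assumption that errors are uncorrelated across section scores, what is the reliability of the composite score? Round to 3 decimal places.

Var(S+R+U) = 3 + 2·[0.10 + 0.49 + 0.56] = 3 + 2.3 = 5.3.
Because errors are independent across components, Cov(Tᵢ,Tⱼ) = Cov(Xᵢ,Xⱼ); the off-diagonal part of the true-score variance is the same as above.
True-score variance = [0.83 + 0.65 + 0.89] + 2.3 = 2.37 + 2.3 = 4.67.
Reliability = 4.67 / 5.3 = 0.881.

0.881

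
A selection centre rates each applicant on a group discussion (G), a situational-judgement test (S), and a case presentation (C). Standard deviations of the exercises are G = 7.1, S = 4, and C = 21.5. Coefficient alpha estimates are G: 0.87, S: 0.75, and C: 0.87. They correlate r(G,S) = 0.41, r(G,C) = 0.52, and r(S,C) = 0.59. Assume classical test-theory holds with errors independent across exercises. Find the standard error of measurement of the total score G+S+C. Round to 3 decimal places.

8.405

Var(total) = 528.66 + 283.524 = 812.184.
True-score variance = 458.014 + 283.524 = 741.538, so reliability = 0.9130.
Error variance = 812.184 − 741.538 = 70.6458; SEM = √70.6458 = 8.405.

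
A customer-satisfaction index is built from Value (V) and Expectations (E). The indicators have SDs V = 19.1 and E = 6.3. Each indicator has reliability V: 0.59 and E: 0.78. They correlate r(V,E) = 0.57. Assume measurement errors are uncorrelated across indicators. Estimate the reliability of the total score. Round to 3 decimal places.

0.708

Var(V+E) = 19.1² + 6.3² + 2·[19.1·6.3·0.57] = 404.5 + 137.176 = 541.676.
Under uncorrelated errors the observed covariances equal the true-score covariances, so only the own-variance terms attenuate.
True-score variance = [19.1²·0.59 + 6.3²·0.78] + 137.176 = 246.196 + 137.176 = 383.372.
Reliability = 383.372 / 541.676 = 0.708.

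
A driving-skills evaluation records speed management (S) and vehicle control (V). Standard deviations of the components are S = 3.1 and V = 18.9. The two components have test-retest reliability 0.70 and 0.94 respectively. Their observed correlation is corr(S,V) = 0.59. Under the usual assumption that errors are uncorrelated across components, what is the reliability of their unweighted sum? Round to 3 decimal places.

Var(S+V) = 3.1² + 18.9² + 2·[3.1·18.9·0.59] = 366.82 + 69.1362 = 435.956.
Because errors are independent across components, Cov(Tᵢ,Tⱼ) = Cov(Xᵢ,Xⱼ); the off-diagonal part of the true-score variance is the same as above.
True-score variance = [3.1²·0.70 + 18.9²·0.94] + 69.1362 = 342.504 + 69.1362 = 411.641.
Reliability = 411.641 / 435.956 = 0.944.

0.944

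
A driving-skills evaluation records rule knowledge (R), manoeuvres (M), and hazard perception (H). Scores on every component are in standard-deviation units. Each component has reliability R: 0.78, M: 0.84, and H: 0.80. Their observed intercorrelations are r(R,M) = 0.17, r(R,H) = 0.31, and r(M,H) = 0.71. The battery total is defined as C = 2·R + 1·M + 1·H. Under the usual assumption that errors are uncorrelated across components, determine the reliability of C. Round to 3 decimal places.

0.867

Var(C) = 2² + 1 + 1 + 2·[2·0.17 + 2·0.31 + 0.71] = 6 + 3.34 = 9.34.
Under uncorrelated errors the observed covariances equal the true-score covariances, so only the own-variance terms attenuate.
True-score variance = [2²·0.78 + 0.84 + 0.80] + 3.34 = 4.76 + 3.34 = 8.1.
Reliability = 8.1 / 9.34 = 0.867.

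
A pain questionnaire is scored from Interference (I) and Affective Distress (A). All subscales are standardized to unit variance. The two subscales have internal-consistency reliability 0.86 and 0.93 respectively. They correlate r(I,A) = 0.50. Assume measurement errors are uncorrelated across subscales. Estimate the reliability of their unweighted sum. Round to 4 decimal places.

0.9300

Var(I+A) = 2 + 2·[0.50] = 2 + 1 = 3.
With uncorrelated errors the cross-covariances are all true-score covariance, so they carry over unchanged; only the diagonal terms shrink to ρᵢσᵢ².
True-score variance = [0.86 + 0.93] + 1 = 1.79 + 1 = 2.79.
Reliability = 2.79 / 3 = 0.9300.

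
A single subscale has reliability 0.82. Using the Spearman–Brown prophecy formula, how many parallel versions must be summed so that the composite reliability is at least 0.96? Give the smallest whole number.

k ≥ ρ*(1−ρ₁)/(ρ₁(1−ρ*)) = 0.96·0.18 / (0.82·0.04) = 5.268.
Smallest integer k = 6.

6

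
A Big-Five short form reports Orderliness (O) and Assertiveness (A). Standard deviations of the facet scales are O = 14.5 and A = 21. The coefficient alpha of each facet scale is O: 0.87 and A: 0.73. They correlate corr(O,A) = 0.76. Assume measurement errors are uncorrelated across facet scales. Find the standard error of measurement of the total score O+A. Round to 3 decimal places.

12.100

Var(total) = 651.25 + 462.84 = 1114.09.
True-score variance = 504.847 + 462.84 = 967.688, so reliability = 0.8686.
Error variance = 1114.09 − 967.688 = 146.403; SEM = √146.403 = 12.100.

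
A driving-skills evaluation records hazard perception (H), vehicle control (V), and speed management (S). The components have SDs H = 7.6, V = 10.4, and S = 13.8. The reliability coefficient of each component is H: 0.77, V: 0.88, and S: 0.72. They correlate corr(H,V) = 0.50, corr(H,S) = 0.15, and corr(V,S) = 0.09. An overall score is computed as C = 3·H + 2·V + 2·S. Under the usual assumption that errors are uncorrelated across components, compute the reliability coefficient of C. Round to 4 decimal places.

0.8449

Var(C) = 3²·7.6² + 2²·10.4² + 2²·13.8² + 2·[6·7.6·10.4·0.50 + 6·7.6·13.8·0.15 + 4·10.4·13.8·0.09] = 1714.24 + 766.358 = 2480.6.
Under uncorrelated errors the observed covariances equal the true-score covariances, so only the own-variance terms attenuate.
True-score variance = [3²·7.6²·0.77 + 2²·10.4²·0.88 + 2²·13.8²·0.72] + 766.358 = 1329.47 + 766.358 = 2095.83.
Reliability = 2095.83 / 2480.6 = 0.8449.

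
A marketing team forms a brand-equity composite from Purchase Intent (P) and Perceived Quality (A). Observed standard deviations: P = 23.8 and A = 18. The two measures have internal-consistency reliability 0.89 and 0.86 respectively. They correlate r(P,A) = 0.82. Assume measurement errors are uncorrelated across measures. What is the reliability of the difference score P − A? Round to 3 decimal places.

Var(P−A) = 23.8² + 18² − 2·23.8·18·0.82 = 890.44 − 702.576 = 187.864.
Because errors are independent across components, Cov(Tᵢ,Tⱼ) = Cov(Xᵢ,Xⱼ); the off-diagonal part of the true-score variance is the same as above.
True-score variance = [23.8²·0.89 + 18²·0.86] − 702.576 = 782.772 − 702.576 = 80.1956.
Reliability = 80.1956 / 187.864 = 0.427.

0.427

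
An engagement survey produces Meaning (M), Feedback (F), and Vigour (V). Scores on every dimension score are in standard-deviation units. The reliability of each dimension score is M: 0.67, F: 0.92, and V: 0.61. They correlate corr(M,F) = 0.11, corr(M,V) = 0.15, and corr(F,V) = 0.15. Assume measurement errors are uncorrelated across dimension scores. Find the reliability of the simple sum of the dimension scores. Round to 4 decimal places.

0.7906

Var(M+F+V) = 3 + 2·[0.11 + 0.15 + 0.15] = 3 + 0.82 = 3.82.
Under uncorrelated errors the observed covariances equal the true-score covariances, so only the own-variance terms attenuate.
True-score variance = [0.67 + 0.92 + 0.61] + 0.82 = 2.2 + 0.82 = 3.02.
Reliability = 3.02 / 3.82 = 0.7906.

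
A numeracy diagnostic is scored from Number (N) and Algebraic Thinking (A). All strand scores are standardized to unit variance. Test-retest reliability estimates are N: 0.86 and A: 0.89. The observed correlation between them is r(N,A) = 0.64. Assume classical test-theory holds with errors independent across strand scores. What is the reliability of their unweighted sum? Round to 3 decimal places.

0.924

Var(N+A) = 2 + 2·[0.64] = 2 + 1.28 = 3.28.
With uncorrelated errors the cross-covariances are all true-score covariance, so they carry over unchanged; only the diagonal terms shrink to ρᵢσᵢ².
True-score variance = [0.86 + 0.89] + 1.28 = 1.75 + 1.28 = 3.03.
Reliability = 3.03 / 3.28 = 0.924.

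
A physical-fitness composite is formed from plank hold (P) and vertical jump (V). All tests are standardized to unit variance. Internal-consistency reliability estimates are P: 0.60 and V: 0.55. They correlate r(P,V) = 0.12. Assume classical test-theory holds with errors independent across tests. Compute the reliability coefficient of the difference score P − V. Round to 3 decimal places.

0.517

Var(P−V) = 1 + 1 − 2·0.12 = 2 − 0.24 = 1.76.
With uncorrelated errors the cross-covariances are all true-score covariance, so they carry over unchanged; only the diagonal terms shrink to ρᵢσᵢ².
True-score variance = [0.60 + 0.55] − 0.24 = 1.15 − 0.24 = 0.91.
Reliability = 0.91 / 1.76 = 0.517.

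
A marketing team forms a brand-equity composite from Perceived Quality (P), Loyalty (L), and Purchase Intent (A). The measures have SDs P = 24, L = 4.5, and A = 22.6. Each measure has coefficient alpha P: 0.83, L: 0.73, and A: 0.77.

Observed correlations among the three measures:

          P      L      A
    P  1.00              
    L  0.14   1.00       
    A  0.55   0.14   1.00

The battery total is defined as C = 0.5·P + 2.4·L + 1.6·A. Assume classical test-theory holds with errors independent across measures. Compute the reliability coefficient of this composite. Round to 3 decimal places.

Var(C) = 0.5²·24² + 2.4²·4.5² + 1.6²·22.6² + 2·[1.2·24·4.5·0.14 + 0.8·24·22.6·0.55 + 3.84·4.5·22.6·0.14] = 1568.19 + 622.948 = 2191.13.
Under uncorrelated errors the observed covariances equal the true-score covariances, so only the own-variance terms attenuate.
True-score variance = [0.5²·24²·0.83 + 2.4²·4.5²·0.73 + 1.6²·22.6²·0.77] + 622.948 = 1211.48 + 622.948 = 1834.43.
Reliability = 1834.43 / 2191.13 = 0.837.

0.837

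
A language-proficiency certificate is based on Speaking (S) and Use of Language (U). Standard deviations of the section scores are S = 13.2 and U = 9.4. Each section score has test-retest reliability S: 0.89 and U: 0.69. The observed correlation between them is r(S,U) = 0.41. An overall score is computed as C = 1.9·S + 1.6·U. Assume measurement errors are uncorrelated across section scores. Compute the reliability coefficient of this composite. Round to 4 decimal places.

0.8804

Var(C) = 1.9²·13.2² + 1.6²·9.4² + 2·[3.04·13.2·9.4·0.41] = 855.208 + 309.307 = 1164.51.
Because errors are independent across components, Cov(Tᵢ,Tⱼ) = Cov(Xᵢ,Xⱼ); the off-diagonal part of the true-score variance is the same as above.
True-score variance = [1.9²·13.2²·0.89 + 1.6²·9.4²·0.69] + 309.307 = 715.895 + 309.307 = 1025.2.
Reliability = 1025.2 / 1164.51 = 0.8804.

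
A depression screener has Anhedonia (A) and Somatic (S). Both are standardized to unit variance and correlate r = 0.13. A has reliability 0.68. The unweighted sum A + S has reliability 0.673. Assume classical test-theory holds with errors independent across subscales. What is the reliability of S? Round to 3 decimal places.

0.581

Var(A+S) = 2 + 2·0.13 = 2.260.
True-score variance = ρ_A + ρ_S + 2·0.13, so 0.673 = (0.68 + ρ_S + 0.26) / 2.260.
ρ_S = 0.673·2.260 − 0.68 − 0.26 = 0.581.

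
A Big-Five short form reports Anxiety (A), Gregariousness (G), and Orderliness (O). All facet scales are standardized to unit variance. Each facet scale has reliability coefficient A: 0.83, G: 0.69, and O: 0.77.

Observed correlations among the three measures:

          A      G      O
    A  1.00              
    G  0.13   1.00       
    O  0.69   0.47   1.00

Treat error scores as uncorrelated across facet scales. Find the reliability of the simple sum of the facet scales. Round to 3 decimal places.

Var(A+G+O) = 3 + 2·[0.13 + 0.69 + 0.47] = 3 + 2.58 = 5.58.
With uncorrelated errors the cross-covariances are all true-score covariance, so they carry over unchanged; only the diagonal terms shrink to ρᵢσᵢ².
True-score variance = [0.83 + 0.69 + 0.77] + 2.58 = 2.29 + 2.58 = 4.87.
Reliability = 4.87 / 5.58 = 0.873.

0.873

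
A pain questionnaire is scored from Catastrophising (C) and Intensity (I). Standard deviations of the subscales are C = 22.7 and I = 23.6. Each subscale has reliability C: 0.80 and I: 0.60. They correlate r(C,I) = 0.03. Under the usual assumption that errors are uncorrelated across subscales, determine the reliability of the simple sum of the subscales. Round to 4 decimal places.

0.7050

Var(C+I) = 22.7² + 23.6² + 2·[22.7·23.6·0.03] = 1072.25 + 32.1432 = 1104.39.
Because errors are independent across components, Cov(Tᵢ,Tⱼ) = Cov(Xᵢ,Xⱼ); the off-diagonal part of the true-score variance is the same as above.
True-score variance = [22.7²·0.80 + 23.6²·0.60] + 32.1432 = 746.408 + 32.1432 = 778.551.
Reliability = 778.551 / 1104.39 = 0.7050.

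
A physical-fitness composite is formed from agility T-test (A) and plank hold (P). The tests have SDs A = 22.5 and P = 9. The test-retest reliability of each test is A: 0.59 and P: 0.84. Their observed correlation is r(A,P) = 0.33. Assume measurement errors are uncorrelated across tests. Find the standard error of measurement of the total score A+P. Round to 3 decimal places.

Var(total) = 587.25 + 133.65 = 720.9.
True-score variance = 366.727 + 133.65 = 500.377, so reliability = 0.6941.
Error variance = 720.9 − 500.377 = 220.523; SEM = √220.523 = 14.850.

14.850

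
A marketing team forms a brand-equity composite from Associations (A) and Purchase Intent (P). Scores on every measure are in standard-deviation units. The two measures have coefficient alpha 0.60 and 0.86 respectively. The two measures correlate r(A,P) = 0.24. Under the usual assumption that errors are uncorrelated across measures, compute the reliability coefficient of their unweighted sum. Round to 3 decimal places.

Var(A+P) = 2 + 2·[0.24] = 2 + 0.48 = 2.48.
Because errors are independent across components, Cov(Tᵢ,Tⱼ) = Cov(Xᵢ,Xⱼ); the off-diagonal part of the true-score variance is the same as above.
True-score variance = [0.60 + 0.86] + 0.48 = 1.46 + 0.48 = 1.94.
Reliability = 1.94 / 2.48 = 0.782.

0.782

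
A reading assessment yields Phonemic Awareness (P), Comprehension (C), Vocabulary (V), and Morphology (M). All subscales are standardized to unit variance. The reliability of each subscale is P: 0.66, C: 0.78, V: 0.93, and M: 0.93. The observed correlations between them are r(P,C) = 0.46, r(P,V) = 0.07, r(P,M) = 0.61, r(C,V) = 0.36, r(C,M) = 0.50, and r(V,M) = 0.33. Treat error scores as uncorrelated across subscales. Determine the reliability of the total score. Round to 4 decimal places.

0.9192

Var(P+C+V+M) = 4 + 2·[0.46 + 0.07 + 0.61 + 0.36 + 0.50 + 0.33] = 4 + 4.66 = 8.66.
Because errors are independent across components, Cov(Tᵢ,Tⱼ) = Cov(Xᵢ,Xⱼ); the off-diagonal part of the true-score variance is the same as above.
True-score variance = [0.66 + 0.78 + 0.93 + 0.93] + 4.66 = 3.3 + 4.66 = 7.96.
Reliability = 7.96 / 8.66 = 0.9192.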